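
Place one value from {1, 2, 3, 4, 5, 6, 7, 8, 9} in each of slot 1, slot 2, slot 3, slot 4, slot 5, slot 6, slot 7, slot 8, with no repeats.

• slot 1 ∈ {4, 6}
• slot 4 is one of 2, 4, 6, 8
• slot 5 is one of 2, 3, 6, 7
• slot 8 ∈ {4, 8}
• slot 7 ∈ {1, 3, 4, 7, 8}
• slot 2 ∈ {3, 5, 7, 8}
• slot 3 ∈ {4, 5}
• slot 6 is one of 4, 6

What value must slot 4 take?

The 8 variables together cover exactly {1, 2, 3, 4, 5, 6, 7, 8} — 8 values for 8 variables — and 1 appears only in slot 7's list, so slot 7 = 1.
slot 1 and slot 6 between them cover only {4, 6} — a naked pair. Remove those values from slot 3, slot 4, slot 5, slot 8.
slot 3's domain is down to {5}, so slot 3 = 5. Eliminate 5 elsewhere: slot 2.
That leaves slot 8 = 8. Remove 8 from slot 2, slot 4.
So slot 4 = 2.

2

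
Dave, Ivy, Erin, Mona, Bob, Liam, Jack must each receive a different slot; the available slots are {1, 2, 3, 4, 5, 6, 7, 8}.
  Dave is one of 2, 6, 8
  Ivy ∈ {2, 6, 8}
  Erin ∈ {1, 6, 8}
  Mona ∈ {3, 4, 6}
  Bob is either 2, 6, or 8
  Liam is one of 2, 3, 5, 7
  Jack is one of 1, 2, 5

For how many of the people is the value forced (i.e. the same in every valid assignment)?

2

Dave, Ivy, Bob share exactly the 3 values {2, 6, 8}; by pigeonhole those values go to them, so strike 2, 6, 8 from Erin, Mona, Liam, Jack.
Erin must be 1 (only option left). Remove 1 from Jack.
Jack must be 5 (only option left). Eliminate 5 elsewhere: Liam.
Determined: Erin=1, Jack=5. The other people each still have more than one consistent value. That makes 2.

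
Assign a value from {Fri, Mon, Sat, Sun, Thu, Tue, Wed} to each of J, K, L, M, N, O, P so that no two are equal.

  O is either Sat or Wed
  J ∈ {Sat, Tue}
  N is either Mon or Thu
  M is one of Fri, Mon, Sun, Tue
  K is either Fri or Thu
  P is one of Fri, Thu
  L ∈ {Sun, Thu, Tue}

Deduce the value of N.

Mon

The 7 variables draw from only 7 values {Fri, Mon, Sat, Sun, Thu, Tue, Wed}, so each is used; only O can be Wed, hence O = Wed.
The 6 still-open variables draw from only 6 values {Fri, Mon, Sat, Sun, Thu, Tue}, so each is used; only J can be Sat, hence J = Sat.
The 2 variables K and P are confined to {Fri, Thu}, which locks those values in; drop them from L, M, N.
So N = Mon.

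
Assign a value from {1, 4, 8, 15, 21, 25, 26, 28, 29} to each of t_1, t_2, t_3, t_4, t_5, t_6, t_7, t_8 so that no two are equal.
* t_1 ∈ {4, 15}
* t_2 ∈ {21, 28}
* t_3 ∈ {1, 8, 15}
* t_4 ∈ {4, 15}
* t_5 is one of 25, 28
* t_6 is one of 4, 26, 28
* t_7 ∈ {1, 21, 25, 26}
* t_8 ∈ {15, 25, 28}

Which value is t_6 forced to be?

26

Among the 8 variables, 8 fits only t_3 (and all 8 values in {1, 4, 8, 15, 21, 25, 26, 28} must be used), so t_3 = 8.
Among the 7 still-open variables, 1 fits only t_7 (and all 7 values in {1, 4, 15, 21, 25, 26, 28} must be used), so t_7 = 1.
Among the 6 still-open variables, 21 fits only t_2 (and all 6 values in {4, 15, 21, 25, 26, 28} must be used), so t_2 = 21.
The 5 still-open variables draw from only 5 values {4, 15, 25, 26, 28}, so each is used; only t_6 can be 26, hence t_6 = 26.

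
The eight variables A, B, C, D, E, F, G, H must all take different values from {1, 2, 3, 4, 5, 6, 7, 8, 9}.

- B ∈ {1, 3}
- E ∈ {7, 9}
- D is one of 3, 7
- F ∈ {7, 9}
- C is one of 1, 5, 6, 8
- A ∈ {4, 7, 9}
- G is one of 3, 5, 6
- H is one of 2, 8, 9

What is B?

E and F share exactly the 2 values {7, 9}; by pigeonhole those values go to them, so strike 7, 9 from A, D, H.
A must be 4 (only option left).
D's domain is down to {3}, so D = 3. Strike 3 from B, G.
So B = 1.

1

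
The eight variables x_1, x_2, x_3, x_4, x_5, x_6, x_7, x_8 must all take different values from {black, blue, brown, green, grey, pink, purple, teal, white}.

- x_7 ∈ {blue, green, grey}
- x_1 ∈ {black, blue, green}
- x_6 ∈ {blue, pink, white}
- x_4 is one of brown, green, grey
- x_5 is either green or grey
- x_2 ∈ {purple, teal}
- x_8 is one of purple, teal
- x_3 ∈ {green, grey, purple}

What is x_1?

black

The 2 variables x_2 and x_8 are confined to {purple, teal}, which locks those values in; drop them from x_3.
The 2 variables x_3 and x_5 are confined to {green, grey}, which locks those values in; drop them from x_1, x_4, x_7.
x_4 must be brown (only option left).
x_7's domain is down to {blue}, so x_7 = blue. So x_1, x_6 can't be blue.
So x_1 = black.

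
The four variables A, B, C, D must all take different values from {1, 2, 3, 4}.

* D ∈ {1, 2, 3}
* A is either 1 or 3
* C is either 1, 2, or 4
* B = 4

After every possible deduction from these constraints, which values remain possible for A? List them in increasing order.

B has just one choice, so B = 4. Eliminate 4 elsewhere: C.
No further eliminations apply; A can still be any of 1, 3.

1, 3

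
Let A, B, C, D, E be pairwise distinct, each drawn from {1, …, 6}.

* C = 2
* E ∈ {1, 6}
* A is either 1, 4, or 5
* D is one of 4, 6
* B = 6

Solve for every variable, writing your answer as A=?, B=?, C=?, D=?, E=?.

A=5, B=6, C=2, D=4, E=1

B's domain is down to {6}, so B = 6. Eliminate 6 elsewhere: D, E.
C must be 2 (only option left).
D has just one choice, so D = 4. So A can't be 4.
E's domain is down to {1}, so E = 1. Eliminate 1 elsewhere: A.
That leaves A = 5.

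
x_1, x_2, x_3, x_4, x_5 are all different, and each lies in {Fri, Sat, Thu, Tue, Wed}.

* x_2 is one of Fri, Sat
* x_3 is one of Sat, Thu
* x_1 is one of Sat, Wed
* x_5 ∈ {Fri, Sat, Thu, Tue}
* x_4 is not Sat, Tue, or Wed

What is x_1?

Wed

Among the 5 variables, Tue fits only x_5 (and all 5 values in {Fri, Sat, Thu, Tue, Wed} must be used), so x_5 = Tue.
The 4 still-open variables draw from only 4 values {Fri, Sat, Thu, Wed}, so each is used; only x_1 can be Wed, hence x_1 = Wed.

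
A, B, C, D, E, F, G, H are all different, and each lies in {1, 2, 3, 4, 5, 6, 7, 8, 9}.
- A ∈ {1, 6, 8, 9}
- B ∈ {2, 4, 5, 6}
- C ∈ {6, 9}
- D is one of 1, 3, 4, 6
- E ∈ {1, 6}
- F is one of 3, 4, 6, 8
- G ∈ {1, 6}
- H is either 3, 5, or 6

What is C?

The 8 variables together cover exactly {1, 2, 3, 4, 5, 6, 8, 9} — 8 values for 8 variables — and 2 appears only in B's list, so B = 2.
The 7 still-open variables draw from only 7 values {1, 3, 4, 5, 6, 8, 9}, so each is used; only H can be 5, hence H = 5.
E and G between them cover only {1, 6} — a naked pair. Remove those values from A, C, D, F.
So C = 9.

9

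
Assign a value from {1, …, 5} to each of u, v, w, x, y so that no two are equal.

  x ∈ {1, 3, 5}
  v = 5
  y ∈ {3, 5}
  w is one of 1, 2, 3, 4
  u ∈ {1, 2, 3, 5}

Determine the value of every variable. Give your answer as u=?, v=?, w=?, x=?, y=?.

v's domain is down to {5}, so v = 5. So u, x, y can't be 5.
That leaves y = 3. Remove 3 from u, w, x.
x has just one choice, so x = 1. Strike 1 from u, w.
u has just one choice, so u = 2. Eliminate 2 elsewhere: w.
w must be 4 (only option left).

u=2, v=5, w=4, x=1, y=3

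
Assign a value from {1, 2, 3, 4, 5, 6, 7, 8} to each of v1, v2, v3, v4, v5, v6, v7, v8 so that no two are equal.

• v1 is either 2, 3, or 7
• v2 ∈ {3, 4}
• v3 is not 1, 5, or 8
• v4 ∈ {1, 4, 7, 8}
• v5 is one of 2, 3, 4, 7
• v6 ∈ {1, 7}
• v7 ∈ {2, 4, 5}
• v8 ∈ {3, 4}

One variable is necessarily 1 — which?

The 8 variables together cover exactly {1, 2, 3, 4, 5, 6, 7, 8} — 8 values for 8 variables — and 5 appears only in v7's list, so v7 = 5.
The 7 still-open variables together cover exactly {1, 2, 3, 4, 6, 7, 8} — 7 values for 7 variables — and 6 appears only in v3's list, so v3 = 6.
The 6 still-open variables together cover exactly {1, 2, 3, 4, 7, 8} — 6 values for 6 variables — and 8 appears only in v4's list, so v4 = 8.
The 5 still-open variables draw from only 5 values {1, 2, 3, 4, 7}, so each is used; only v6 can be 1, hence v6 = 1.

v6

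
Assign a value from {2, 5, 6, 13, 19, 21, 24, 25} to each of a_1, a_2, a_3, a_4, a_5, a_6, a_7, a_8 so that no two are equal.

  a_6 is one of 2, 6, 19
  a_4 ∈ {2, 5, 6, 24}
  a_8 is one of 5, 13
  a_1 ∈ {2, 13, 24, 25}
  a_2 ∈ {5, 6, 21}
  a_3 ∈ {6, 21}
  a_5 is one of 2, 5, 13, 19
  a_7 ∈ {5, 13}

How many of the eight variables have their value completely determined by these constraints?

Among the 8 variables, 25 fits only a_1 (and all 8 values in {2, 5, 6, 13, 19, 21, 24, 25} must be used), so a_1 = 25.
The 7 still-open variables draw from only 7 values {2, 5, 6, 13, 19, 21, 24}, so each is used; only a_4 can be 24, hence a_4 = 24.
The 2 variables a_7 and a_8 are confined to {5, 13}, which locks those values in; drop them from a_2, a_5.
a_2 and a_3 between them cover only {6, 21} — a naked pair. Remove those values from a_6.
Determined: a_1=25, a_4=24. The other variables each still have more than one consistent value. That makes 2.

2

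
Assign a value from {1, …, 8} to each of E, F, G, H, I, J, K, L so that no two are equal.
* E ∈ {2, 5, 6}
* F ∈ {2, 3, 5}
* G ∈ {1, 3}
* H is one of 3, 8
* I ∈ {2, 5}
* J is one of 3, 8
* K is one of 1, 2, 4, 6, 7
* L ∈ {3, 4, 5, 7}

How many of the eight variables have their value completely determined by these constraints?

H and J between them cover only {3, 8} — a naked pair. Remove those values from F, G, L.
G must be 1 (only option left). Remove 1 from K.
F and I between them cover only {2, 5} — a naked pair. Remove those values from E, K, L.
E has just one choice, so E = 6. So K can't be 6.
Determined: E=6, G=1. The other variables each still have more than one consistent value. That makes 2.

2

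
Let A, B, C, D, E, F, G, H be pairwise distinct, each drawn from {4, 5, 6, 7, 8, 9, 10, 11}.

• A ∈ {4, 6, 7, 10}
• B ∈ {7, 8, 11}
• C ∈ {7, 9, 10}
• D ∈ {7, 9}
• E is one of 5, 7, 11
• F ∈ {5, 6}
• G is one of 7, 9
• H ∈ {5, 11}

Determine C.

10

Among the 8 variables, 4 fits only A (and all 8 values in {4, 5, 6, 7, 8, 9, 10, 11} must be used), so A = 4.
The 7 still-open variables draw from only 7 values {5, 6, 7, 8, 9, 10, 11}, so each is used; only F can be 6, hence F = 6.
The 6 still-open variables together cover exactly {5, 7, 8, 9, 10, 11} — 6 values for 6 variables — and 8 appears only in B's list, so B = 8.
The 5 still-open variables draw from only 5 values {5, 7, 9, 10, 11}, so each is used; only C can be 10, hence C = 10.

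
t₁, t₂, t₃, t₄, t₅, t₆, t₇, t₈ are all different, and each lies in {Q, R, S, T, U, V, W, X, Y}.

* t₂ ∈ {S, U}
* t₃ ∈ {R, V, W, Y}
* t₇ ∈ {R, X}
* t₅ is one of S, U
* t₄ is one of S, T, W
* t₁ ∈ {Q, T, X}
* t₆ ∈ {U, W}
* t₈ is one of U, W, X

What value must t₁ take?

t₂ and t₅ share exactly the 2 values {S, U}; by pigeonhole those values go to them, so strike S, U from t₄, t₆, t₈.
t₆ must be W (only option left). Strike W from t₃, t₄, t₈.
t₈ has just one choice, so t₈ = X. Strike X from t₁, t₇.
t₄'s domain is down to {T}, so t₄ = T. Eliminate T elsewhere: t₁.
So t₁ = Q.

Q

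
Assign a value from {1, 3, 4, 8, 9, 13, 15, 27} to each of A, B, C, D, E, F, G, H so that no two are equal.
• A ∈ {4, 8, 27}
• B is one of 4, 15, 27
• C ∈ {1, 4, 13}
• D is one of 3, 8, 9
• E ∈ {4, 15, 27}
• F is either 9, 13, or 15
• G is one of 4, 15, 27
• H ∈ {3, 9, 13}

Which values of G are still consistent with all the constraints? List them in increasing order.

4, 15, 27

The 8 variables draw from only 8 values {1, 3, 4, 8, 9, 13, 15, 27}, so each is used; only C can be 1, hence C = 1.
B, E, G share exactly the 3 values {4, 15, 27}; by pigeonhole those values go to them, so strike 4, 15, 27 from A, F.
That leaves A = 8. Strike 8 from D.
No further eliminations apply; G can still be any of 4, 15, 27.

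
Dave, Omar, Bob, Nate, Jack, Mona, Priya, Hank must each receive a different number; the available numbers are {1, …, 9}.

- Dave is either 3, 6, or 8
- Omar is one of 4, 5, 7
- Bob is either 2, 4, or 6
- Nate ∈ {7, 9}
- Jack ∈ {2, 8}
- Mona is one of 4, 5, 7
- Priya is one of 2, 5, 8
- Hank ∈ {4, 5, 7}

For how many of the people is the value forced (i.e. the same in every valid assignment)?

The 8 variables together cover exactly {2, 3, 4, 5, 6, 7, 8, 9} — 8 values for 8 variables — and 3 appears only in Dave's list, so Dave = 3.
The 7 still-open variables draw from only 7 values {2, 4, 5, 6, 7, 8, 9}, so each is used; only Bob can be 6, hence Bob = 6.
The 6 still-open variables together cover exactly {2, 4, 5, 7, 8, 9} — 6 values for 6 variables — and 9 appears only in Nate's list, so Nate = 9.
Omar, Mona, Hank between them cover only {4, 5, 7} — a naked triple. Remove those values from Priya.
Determined: Dave=3, Bob=6, Nate=9. The other people each still have more than one consistent value. That makes 3.

3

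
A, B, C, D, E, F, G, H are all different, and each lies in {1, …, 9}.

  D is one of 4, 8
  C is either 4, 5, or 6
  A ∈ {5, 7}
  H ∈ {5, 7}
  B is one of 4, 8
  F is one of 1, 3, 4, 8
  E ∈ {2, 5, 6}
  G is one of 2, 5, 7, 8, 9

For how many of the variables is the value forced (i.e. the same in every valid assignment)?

The 2 variables A and H are confined to {5, 7}, which locks those values in; drop them from C, E, G.
B and D between them cover only {4, 8} — a naked pair. Remove those values from C, F, G.
That leaves C = 6. So E can't be 6.
E has just one choice, so E = 2. Strike 2 from G.
That leaves G = 9.
Determined: C=6, E=2, G=9. The other variables each still have more than one consistent value. That makes 3.

3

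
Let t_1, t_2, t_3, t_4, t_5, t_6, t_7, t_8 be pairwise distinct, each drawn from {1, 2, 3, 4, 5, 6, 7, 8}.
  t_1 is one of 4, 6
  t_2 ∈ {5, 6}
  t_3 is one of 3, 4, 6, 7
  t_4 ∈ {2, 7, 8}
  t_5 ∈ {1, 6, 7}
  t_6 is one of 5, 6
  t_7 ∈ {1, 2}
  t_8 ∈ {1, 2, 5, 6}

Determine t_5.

The 8 variables draw from only 8 values {1, 2, 3, 4, 5, 6, 7, 8}, so each is used; only t_3 can be 3, hence t_3 = 3.
The 7 still-open variables draw from only 7 values {1, 2, 4, 5, 6, 7, 8}, so each is used; only t_1 can be 4, hence t_1 = 4.
Among the 6 still-open variables, 8 fits only t_4 (and all 6 values in {1, 2, 5, 6, 7, 8} must be used), so t_4 = 8.
Among the 5 still-open variables, 7 fits only t_5 (and all 5 values in {1, 2, 5, 6, 7} must be used), so t_5 = 7.

7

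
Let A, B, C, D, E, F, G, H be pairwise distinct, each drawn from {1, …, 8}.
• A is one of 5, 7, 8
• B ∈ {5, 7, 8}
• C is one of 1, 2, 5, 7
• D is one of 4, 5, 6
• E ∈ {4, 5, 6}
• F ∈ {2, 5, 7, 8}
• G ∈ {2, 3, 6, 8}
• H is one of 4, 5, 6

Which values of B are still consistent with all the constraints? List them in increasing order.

Among the 8 variables, 1 fits only C (and all 8 values in {1, 2, 3, 4, 5, 6, 7, 8} must be used), so C = 1.
The 7 still-open variables draw from only 7 values {2, 3, 4, 5, 6, 7, 8}, so each is used; only G can be 3, hence G = 3.
The 6 still-open variables draw from only 6 values {2, 4, 5, 6, 7, 8}, so each is used; only F can be 2, hence F = 2.
D, E, H between them cover only {4, 5, 6} — a naked triple. Remove those values from A, B.
No further eliminations apply; B can still be any of 7, 8.

7, 8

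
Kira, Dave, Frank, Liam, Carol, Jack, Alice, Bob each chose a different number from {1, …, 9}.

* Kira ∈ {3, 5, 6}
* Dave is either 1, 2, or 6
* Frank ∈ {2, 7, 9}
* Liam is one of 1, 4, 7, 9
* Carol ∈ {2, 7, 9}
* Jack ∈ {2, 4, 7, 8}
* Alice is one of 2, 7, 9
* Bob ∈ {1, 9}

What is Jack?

8

Frank, Carol, Alice share exactly the 3 values {2, 7, 9}; by pigeonhole those values go to them, so strike 2, 7, 9 from Dave, Liam, Jack, Bob.
Bob has just one choice, so Bob = 1. So Dave, Liam can't be 1.
Dave has just one choice, so Dave = 6. Eliminate 6 elsewhere: Kira.
Liam has just one choice, so Liam = 4. So Jack can't be 4.
So Jack = 8.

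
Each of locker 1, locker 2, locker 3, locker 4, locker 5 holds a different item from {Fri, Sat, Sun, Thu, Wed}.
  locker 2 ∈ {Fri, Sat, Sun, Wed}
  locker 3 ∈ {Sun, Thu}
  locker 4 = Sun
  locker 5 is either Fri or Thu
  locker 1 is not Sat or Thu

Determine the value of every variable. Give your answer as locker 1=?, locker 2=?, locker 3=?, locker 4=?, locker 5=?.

locker 1=Wed, locker 2=Sat, locker 3=Thu, locker 4=Sun, locker 5=Fri

locker 4 has just one choice, so locker 4 = Sun. So locker 1, locker 2, locker 3 can't be Sun.
locker 3 must be Thu (only option left). Eliminate Thu elsewhere: locker 5.
locker 5 must be Fri (only option left). Eliminate Fri elsewhere: locker 1, locker 2.
locker 1 must be Wed (only option left). Remove Wed from locker 2.
locker 2 must be Sat (only option left).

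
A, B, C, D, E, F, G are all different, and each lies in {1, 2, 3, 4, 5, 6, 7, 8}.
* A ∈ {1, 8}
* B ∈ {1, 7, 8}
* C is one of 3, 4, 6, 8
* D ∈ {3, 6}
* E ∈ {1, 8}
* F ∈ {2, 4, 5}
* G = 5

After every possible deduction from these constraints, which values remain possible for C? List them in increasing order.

3, 4, 6

G must be 5 (only option left). So F can't be 5.
The 2 variables A and E are confined to {1, 8}, which locks those values in; drop them from B, C.
B must be 7 (only option left).
No further eliminations apply; C can still be any of 3, 4, 6.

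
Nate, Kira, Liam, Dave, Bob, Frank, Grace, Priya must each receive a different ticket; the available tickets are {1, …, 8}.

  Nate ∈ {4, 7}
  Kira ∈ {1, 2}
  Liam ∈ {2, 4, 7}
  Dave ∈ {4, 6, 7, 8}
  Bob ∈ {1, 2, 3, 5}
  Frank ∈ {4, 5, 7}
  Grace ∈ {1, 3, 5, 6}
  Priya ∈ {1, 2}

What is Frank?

5

Among the 8 variables, 8 fits only Dave (and all 8 values in {1, 2, 3, 4, 5, 6, 7, 8} must be used), so Dave = 8.
The 7 still-open variables draw from only 7 values {1, 2, 3, 4, 5, 6, 7}, so each is used; only Grace can be 6, hence Grace = 6.
The 6 still-open variables draw from only 6 values {1, 2, 3, 4, 5, 7}, so each is used; only Bob can be 3, hence Bob = 3.
Among the 5 still-open variables, 5 fits only Frank (and all 5 values in {1, 2, 4, 5, 7} must be used), so Frank = 5.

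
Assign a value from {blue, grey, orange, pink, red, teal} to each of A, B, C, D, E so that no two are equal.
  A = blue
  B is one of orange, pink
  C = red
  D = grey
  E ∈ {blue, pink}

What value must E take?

A must be blue (only option left). Remove blue from E.
So E = pink.

pink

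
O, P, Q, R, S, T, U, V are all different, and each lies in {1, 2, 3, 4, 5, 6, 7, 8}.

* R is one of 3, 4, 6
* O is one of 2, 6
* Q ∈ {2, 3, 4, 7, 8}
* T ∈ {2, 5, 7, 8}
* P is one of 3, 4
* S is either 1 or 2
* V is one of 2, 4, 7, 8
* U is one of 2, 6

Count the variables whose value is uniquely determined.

The 8 variables together cover exactly {1, 2, 3, 4, 5, 6, 7, 8} — 8 values for 8 variables — and 1 appears only in S's list, so S = 1.
The 7 still-open variables draw from only 7 values {2, 3, 4, 5, 6, 7, 8}, so each is used; only T can be 5, hence T = 5.
The 2 variables O and U are confined to {2, 6}, which locks those values in; drop them from Q, R, V.
The 2 variables P and R are confined to {3, 4}, which locks those values in; drop them from Q, V.
Determined: S=1, T=5. The other variables each still have more than one consistent value. That makes 2.

2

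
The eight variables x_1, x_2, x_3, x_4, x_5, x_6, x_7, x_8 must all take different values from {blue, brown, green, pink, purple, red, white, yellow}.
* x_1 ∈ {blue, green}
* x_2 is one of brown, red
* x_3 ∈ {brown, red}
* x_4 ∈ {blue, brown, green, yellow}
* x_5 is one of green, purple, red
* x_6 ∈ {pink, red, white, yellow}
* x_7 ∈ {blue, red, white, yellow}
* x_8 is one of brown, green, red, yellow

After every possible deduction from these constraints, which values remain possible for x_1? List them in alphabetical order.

The 8 variables draw from only 8 values {blue, brown, green, pink, purple, red, white, yellow}, so each is used; only x_6 can be pink, hence x_6 = pink.
The 7 still-open variables together cover exactly {blue, brown, green, purple, red, white, yellow} — 7 values for 7 variables — and purple appears only in x_5's list, so x_5 = purple.
The 6 still-open variables together cover exactly {blue, brown, green, red, white, yellow} — 6 values for 6 variables — and white appears only in x_7's list, so x_7 = white.
x_2 and x_3 share exactly the 2 values {brown, red}; by pigeonhole those values go to them, so strike brown, red from x_4, x_8.
No further eliminations apply; x_1 can still be any of blue, green.

blue, green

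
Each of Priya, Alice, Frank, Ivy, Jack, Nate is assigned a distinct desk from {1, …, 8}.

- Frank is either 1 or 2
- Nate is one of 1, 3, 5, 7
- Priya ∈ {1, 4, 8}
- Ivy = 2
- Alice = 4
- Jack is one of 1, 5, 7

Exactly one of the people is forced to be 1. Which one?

Alice has just one choice, so Alice = 4. Eliminate 4 elsewhere: Priya.
Ivy must be 2 (only option left). So Frank can't be 2.
So 1 goes to Frank.

Frank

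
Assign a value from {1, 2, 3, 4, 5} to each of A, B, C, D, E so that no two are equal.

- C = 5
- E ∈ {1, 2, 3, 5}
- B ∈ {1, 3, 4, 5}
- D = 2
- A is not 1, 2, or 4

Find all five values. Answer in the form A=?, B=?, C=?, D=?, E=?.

C has just one choice, so C = 5. So A, B, E can't be 5.
That leaves D = 2. Strike 2 from E.
That leaves A = 3. Eliminate 3 elsewhere: B, E.
That leaves E = 1. So B can't be 1.
B must be 4 (only option left).

A=3, B=4, C=5, D=2, E=1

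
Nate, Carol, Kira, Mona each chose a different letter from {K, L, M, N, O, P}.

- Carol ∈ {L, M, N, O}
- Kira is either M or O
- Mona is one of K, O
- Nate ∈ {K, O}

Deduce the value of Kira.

M

The 2 variables Nate and Mona are confined to {K, O}, which locks those values in; drop them from Carol, Kira.
So Kira = M.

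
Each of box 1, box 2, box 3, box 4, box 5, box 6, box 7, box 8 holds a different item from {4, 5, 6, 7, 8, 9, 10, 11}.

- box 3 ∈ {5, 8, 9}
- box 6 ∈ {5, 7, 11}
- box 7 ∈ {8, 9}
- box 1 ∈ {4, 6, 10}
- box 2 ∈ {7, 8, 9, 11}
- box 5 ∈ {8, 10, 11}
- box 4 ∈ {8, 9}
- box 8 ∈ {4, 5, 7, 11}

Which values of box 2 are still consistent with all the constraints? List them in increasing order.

7, 11

The 8 variables together cover exactly {4, 5, 6, 7, 8, 9, 10, 11} — 8 values for 8 variables — and 6 appears only in box 1's list, so box 1 = 6.
The 7 still-open variables together cover exactly {4, 5, 7, 8, 9, 10, 11} — 7 values for 7 variables — and 4 appears only in box 8's list, so box 8 = 4.
The 6 still-open variables together cover exactly {5, 7, 8, 9, 10, 11} — 6 values for 6 variables — and 10 appears only in box 5's list, so box 5 = 10.
box 4 and box 7 share exactly the 2 values {8, 9}; by pigeonhole those values go to them, so strike 8, 9 from box 2, box 3.
That leaves box 3 = 5. So box 6 can't be 5.
No further eliminations apply; box 2 can still be any of 7, 11.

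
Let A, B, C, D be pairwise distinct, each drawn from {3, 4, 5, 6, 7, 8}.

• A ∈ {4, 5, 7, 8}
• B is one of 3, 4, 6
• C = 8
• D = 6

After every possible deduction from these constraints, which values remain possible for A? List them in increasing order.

4, 5, 7

C has just one choice, so C = 8. Strike 8 from A.
D has just one choice, so D = 6. So B can't be 6.
No further eliminations apply; A can still be any of 4, 5, 7.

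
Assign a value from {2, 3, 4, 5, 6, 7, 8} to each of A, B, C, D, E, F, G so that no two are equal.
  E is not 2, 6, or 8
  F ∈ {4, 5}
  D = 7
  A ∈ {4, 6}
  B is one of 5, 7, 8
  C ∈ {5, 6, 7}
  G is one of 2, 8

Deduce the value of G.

2

D's domain is down to {7}, so D = 7. Strike 7 from B, C, E.
The 6 still-open variables together cover exactly {2, 3, 4, 5, 6, 8} — 6 values for 6 variables — and 2 appears only in G's list, so G = 2.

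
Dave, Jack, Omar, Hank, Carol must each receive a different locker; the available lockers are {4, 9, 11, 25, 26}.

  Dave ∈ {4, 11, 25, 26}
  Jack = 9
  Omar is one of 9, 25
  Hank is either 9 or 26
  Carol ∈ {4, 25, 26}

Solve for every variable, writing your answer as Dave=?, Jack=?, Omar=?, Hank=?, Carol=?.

Jack's domain is down to {9}, so Jack = 9. Strike 9 from Omar, Hank.
Omar has just one choice, so Omar = 25. Remove 25 from Dave, Carol.
Hank's domain is down to {26}, so Hank = 26. So Dave, Carol can't be 26.
That leaves Carol = 4. Remove 4 from Dave.
That leaves Dave = 11.

Dave=11, Jack=9, Omar=25, Hank=26, Carol=4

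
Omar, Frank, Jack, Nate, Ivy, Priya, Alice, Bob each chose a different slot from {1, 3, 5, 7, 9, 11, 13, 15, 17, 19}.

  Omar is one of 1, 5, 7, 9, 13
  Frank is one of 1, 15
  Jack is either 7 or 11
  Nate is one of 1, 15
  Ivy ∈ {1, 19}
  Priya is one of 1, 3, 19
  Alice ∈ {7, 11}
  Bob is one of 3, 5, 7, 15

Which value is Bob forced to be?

Frank and Nate share exactly the 2 values {1, 15}; by pigeonhole those values go to them, so strike 1, 15 from Omar, Ivy, Priya, Bob.
Ivy has just one choice, so Ivy = 19. Strike 19 from Priya.
Priya has just one choice, so Priya = 3. Remove 3 from Bob.
Jack and Alice between them cover only {7, 11} — a naked pair. Remove those values from Omar, Bob.
So Bob = 5.

5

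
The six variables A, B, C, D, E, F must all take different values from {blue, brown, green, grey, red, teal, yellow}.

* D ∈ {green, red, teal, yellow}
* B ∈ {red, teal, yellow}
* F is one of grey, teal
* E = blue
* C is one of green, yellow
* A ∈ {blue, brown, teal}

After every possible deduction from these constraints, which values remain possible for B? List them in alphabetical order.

E has just one choice, so E = blue. So A can't be blue.
No further eliminations apply; B can still be any of red, teal, yellow.

red, teal, yellow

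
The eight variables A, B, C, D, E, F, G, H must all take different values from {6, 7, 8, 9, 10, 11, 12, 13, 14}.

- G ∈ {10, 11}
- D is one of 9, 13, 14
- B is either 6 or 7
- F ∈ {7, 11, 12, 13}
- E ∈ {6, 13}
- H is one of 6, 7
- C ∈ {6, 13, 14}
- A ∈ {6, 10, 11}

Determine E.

13

Among the 8 variables, 9 fits only D (and all 8 values in {6, 7, 9, 10, 11, 12, 13, 14} must be used), so D = 9.
Among the 7 still-open variables, 12 fits only F (and all 7 values in {6, 7, 10, 11, 12, 13, 14} must be used), so F = 12.
Among the 6 still-open variables, 14 fits only C (and all 6 values in {6, 7, 10, 11, 13, 14} must be used), so C = 14.
The 5 still-open variables draw from only 5 values {6, 7, 10, 11, 13}, so each is used; only E can be 13, hence E = 13.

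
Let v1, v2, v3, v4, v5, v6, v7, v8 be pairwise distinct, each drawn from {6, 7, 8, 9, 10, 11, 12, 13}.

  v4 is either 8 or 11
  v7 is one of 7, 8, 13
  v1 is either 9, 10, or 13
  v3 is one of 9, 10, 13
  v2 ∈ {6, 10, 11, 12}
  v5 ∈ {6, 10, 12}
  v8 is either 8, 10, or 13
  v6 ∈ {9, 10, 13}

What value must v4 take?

The 8 variables together cover exactly {6, 7, 8, 9, 10, 11, 12, 13} — 8 values for 8 variables — and 7 appears only in v7's list, so v7 = 7.
v1, v3, v6 share exactly the 3 values {9, 10, 13}; by pigeonhole those values go to them, so strike 9, 10, 13 from v2, v5, v8.
v8 has just one choice, so v8 = 8. Strike 8 from v4.
So v4 = 11.

11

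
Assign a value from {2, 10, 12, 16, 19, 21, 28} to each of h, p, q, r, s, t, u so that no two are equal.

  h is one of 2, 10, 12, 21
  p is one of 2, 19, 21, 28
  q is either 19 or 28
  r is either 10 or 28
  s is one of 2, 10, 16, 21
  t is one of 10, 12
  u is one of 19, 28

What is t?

The 7 variables draw from only 7 values {2, 10, 12, 16, 19, 21, 28}, so each is used; only s can be 16, hence s = 16.
q and u between them cover only {19, 28} — a naked pair. Remove those values from p, r.
r must be 10 (only option left). So h, t can't be 10.
So t = 12.

12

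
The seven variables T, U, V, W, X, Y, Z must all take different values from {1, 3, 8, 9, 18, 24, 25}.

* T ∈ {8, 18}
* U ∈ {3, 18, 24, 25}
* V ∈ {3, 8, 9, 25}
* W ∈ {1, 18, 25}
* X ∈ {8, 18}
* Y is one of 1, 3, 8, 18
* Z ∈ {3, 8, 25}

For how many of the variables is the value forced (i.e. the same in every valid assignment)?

The 7 variables draw from only 7 values {1, 3, 8, 9, 18, 24, 25}, so each is used; only V can be 9, hence V = 9.
Among the 6 still-open variables, 24 fits only U (and all 6 values in {1, 3, 8, 18, 24, 25} must be used), so U = 24.
The 2 variables T and X are confined to {8, 18}, which locks those values in; drop them from W, Y, Z.
Determined: U=24, V=9. The other variables each still have more than one consistent value. That makes 2.

2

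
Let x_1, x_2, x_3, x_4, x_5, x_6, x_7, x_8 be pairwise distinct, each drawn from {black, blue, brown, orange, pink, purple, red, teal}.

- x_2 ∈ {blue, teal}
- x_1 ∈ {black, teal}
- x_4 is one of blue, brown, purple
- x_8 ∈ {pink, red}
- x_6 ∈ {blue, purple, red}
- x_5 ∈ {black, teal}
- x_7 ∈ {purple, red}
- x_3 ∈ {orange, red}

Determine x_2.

blue

Among the 8 variables, brown fits only x_4 (and all 8 values in {black, blue, brown, orange, pink, purple, red, teal} must be used), so x_4 = brown.
The 7 still-open variables draw from only 7 values {black, blue, orange, pink, purple, red, teal}, so each is used; only x_3 can be orange, hence x_3 = orange.
The 6 still-open variables draw from only 6 values {black, blue, pink, purple, red, teal}, so each is used; only x_8 can be pink, hence x_8 = pink.
The 2 variables x_1 and x_5 are confined to {black, teal}, which locks those values in; drop them from x_2.
So x_2 = blue.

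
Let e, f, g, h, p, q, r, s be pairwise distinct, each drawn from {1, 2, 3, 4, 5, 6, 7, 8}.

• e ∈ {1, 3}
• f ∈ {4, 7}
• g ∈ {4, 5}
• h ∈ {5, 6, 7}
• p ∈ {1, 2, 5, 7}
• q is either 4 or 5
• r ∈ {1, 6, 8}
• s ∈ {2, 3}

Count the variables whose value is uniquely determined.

3

Among the 8 variables, 8 fits only r (and all 8 values in {1, 2, 3, 4, 5, 6, 7, 8} must be used), so r = 8.
The 7 still-open variables draw from only 7 values {1, 2, 3, 4, 5, 6, 7}, so each is used; only h can be 6, hence h = 6.
g and q share exactly the 2 values {4, 5}; by pigeonhole those values go to them, so strike 4, 5 from f, p.
f's domain is down to {7}, so f = 7. So p can't be 7.
Determined: f=7, h=6, r=8. The other variables each still have more than one consistent value. That makes 3.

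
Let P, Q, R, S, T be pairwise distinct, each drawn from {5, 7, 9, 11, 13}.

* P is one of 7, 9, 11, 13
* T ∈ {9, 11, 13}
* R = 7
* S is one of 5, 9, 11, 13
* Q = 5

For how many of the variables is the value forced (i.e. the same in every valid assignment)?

Q must be 5 (only option left). So S can't be 5.
R must be 7 (only option left). Strike 7 from P.
Determined: Q=5, R=7. The other variables each still have more than one consistent value. That makes 2.

2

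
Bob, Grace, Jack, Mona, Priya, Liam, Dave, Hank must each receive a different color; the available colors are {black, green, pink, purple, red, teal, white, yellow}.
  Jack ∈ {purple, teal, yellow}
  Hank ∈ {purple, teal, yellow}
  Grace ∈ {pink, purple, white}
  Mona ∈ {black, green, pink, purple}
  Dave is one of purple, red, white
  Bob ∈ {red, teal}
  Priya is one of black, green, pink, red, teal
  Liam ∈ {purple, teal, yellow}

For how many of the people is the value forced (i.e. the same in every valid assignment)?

Jack, Liam, Hank between them cover only {purple, teal, yellow} — a naked triple. Remove those values from Bob, Grace, Mona, Priya, Dave.
Bob's domain is down to {red}, so Bob = red. Eliminate red elsewhere: Priya, Dave.
Dave must be white (only option left). Strike white from Grace.
Grace must be pink (only option left). So Mona, Priya can't be pink.
Determined: Bob=red, Grace=pink, Dave=white. The other people each still have more than one consistent value. That makes 3.

3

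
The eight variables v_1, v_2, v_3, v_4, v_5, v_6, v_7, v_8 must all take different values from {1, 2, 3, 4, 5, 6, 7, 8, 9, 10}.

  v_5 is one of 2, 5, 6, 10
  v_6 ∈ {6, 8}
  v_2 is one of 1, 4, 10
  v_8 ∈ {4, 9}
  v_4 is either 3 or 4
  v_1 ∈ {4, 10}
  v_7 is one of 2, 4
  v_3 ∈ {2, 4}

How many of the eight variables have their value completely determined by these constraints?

4

v_3 and v_7 share exactly the 2 values {2, 4}; by pigeonhole those values go to them, so strike 2, 4 from v_1, v_2, v_4, v_5, v_8.
v_1's domain is down to {10}, so v_1 = 10. Eliminate 10 elsewhere: v_2, v_5.
v_2 must be 1 (only option left).
That leaves v_4 = 3.
v_8's domain is down to {9}, so v_8 = 9.
Determined: v_1=10, v_2=1, v_4=3, v_8=9. The other variables each still have more than one consistent value. That makes 4.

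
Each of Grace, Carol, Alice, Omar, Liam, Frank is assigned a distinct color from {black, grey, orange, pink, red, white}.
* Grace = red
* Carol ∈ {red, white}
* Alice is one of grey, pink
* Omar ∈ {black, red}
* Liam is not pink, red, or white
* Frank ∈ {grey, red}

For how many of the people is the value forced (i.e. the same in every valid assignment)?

6

Grace's domain is down to {red}, so Grace = red. Remove red from Carol, Omar, Frank.
Carol must be white (only option left).
Omar's domain is down to {black}, so Omar = black. So Liam can't be black.
Frank must be grey (only option left). Strike grey from Alice, Liam.
Alice must be pink (only option left).
Liam's domain is down to {orange}, so Liam = orange.
Every person is fixed: Grace=red, Carol=white, Alice=pink, Omar=black, Liam=orange, Frank=grey. That makes 6.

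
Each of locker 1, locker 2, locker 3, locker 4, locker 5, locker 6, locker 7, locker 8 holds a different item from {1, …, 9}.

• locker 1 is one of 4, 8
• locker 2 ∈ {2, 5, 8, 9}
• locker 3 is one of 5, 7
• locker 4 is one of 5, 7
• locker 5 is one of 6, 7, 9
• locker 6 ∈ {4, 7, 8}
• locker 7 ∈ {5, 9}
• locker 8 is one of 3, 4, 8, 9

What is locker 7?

9

The 8 variables together cover exactly {2, 3, 4, 5, 6, 7, 8, 9} — 8 values for 8 variables — and 2 appears only in locker 2's list, so locker 2 = 2.
The 7 still-open variables draw from only 7 values {3, 4, 5, 6, 7, 8, 9}, so each is used; only locker 8 can be 3, hence locker 8 = 3.
Among the 6 still-open variables, 6 fits only locker 5 (and all 6 values in {4, 5, 6, 7, 8, 9} must be used), so locker 5 = 6.
Among the 5 still-open variables, 9 fits only locker 7 (and all 5 values in {4, 5, 7, 8, 9} must be used), so locker 7 = 9.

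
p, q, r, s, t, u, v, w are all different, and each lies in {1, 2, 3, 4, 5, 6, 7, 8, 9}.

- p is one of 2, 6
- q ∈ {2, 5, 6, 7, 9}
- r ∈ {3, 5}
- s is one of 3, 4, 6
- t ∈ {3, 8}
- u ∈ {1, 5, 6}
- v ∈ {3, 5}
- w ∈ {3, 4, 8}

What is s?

6

r and v between them cover only {3, 5} — a naked pair. Remove those values from q, s, t, u, w.
That leaves t = 8. Strike 8 from w.
That leaves w = 4. Remove 4 from s.
So s = 6.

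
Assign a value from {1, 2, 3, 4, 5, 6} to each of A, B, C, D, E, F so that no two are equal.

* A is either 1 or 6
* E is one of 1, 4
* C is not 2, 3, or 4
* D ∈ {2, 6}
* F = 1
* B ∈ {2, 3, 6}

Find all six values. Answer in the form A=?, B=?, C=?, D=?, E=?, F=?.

A=6, B=3, C=5, D=2, E=4, F=1

F's domain is down to {1}, so F = 1. Remove 1 from A, C, E.
A has just one choice, so A = 6. Remove 6 from B, C, D.
C must be 5 (only option left).
D's domain is down to {2}, so D = 2. Strike 2 from B.
E has just one choice, so E = 4.
B's domain is down to {3}, so B = 3.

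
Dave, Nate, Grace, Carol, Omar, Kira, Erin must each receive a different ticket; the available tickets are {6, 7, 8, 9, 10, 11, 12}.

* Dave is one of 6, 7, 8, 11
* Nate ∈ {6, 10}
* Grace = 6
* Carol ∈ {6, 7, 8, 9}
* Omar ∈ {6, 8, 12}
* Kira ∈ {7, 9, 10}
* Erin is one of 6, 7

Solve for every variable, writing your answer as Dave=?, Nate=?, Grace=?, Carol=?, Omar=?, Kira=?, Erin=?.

Grace must be 6 (only option left). So Dave, Nate, Carol, Omar, Erin can't be 6.
Erin has just one choice, so Erin = 7. So Dave, Carol, Kira can't be 7.
Nate must be 10 (only option left). Strike 10 from Kira.
Kira has just one choice, so Kira = 9. So Carol can't be 9.
Carol has just one choice, so Carol = 8. Remove 8 from Dave, Omar.
Omar's domain is down to {12}, so Omar = 12.
Dave has just one choice, so Dave = 11.

Dave=11, Nate=10, Grace=6, Carol=8, Omar=12, Kira=9, Erin=7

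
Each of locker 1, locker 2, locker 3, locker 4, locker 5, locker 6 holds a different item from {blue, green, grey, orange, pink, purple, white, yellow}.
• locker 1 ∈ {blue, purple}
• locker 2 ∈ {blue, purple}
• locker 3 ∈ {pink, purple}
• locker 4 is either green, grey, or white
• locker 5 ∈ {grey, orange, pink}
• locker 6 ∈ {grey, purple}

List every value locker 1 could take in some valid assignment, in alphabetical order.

The 2 variables locker 1 and locker 2 are confined to {blue, purple}, which locks those values in; drop them from locker 3, locker 6.
locker 3 has just one choice, so locker 3 = pink. So locker 5 can't be pink.
That leaves locker 6 = grey. Remove grey from locker 4, locker 5.
locker 5 must be orange (only option left).
No further eliminations apply; locker 1 can still be any of blue, purple.

blue, purple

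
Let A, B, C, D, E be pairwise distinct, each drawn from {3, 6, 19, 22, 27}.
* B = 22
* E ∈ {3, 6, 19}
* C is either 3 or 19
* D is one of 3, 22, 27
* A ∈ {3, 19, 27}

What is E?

6

B must be 22 (only option left). So D can't be 22.
Among the 4 still-open variables, 6 fits only E (and all 4 values in {3, 6, 19, 27} must be used), so E = 6.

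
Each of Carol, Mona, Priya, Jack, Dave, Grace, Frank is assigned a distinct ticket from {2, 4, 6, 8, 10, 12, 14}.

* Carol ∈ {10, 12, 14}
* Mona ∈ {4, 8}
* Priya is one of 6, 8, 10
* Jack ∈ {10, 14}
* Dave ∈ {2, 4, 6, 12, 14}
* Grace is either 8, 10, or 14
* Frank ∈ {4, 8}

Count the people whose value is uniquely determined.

The 7 variables draw from only 7 values {2, 4, 6, 8, 10, 12, 14}, so each is used; only Dave can be 2, hence Dave = 2.
The 6 still-open variables together cover exactly {4, 6, 8, 10, 12, 14} — 6 values for 6 variables — and 6 appears only in Priya's list, so Priya = 6.
The 5 still-open variables draw from only 5 values {4, 8, 10, 12, 14}, so each is used; only Carol can be 12, hence Carol = 12.
Mona and Frank between them cover only {4, 8} — a naked pair. Remove those values from Grace.
Determined: Carol=12, Priya=6, Dave=2. The other people each still have more than one consistent value. That makes 3.

3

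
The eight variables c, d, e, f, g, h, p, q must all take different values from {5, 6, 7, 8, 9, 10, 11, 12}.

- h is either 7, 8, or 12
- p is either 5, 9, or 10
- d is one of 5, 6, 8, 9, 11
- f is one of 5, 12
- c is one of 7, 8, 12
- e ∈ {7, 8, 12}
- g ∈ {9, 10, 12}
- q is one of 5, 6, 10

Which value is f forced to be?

5

The 8 variables draw from only 8 values {5, 6, 7, 8, 9, 10, 11, 12}, so each is used; only d can be 11, hence d = 11.
Among the 7 still-open variables, 6 fits only q (and all 7 values in {5, 6, 7, 8, 9, 10, 12} must be used), so q = 6.
The 3 variables c, e, h are confined to {7, 8, 12}, which locks those values in; drop them from f, g.
So f = 5.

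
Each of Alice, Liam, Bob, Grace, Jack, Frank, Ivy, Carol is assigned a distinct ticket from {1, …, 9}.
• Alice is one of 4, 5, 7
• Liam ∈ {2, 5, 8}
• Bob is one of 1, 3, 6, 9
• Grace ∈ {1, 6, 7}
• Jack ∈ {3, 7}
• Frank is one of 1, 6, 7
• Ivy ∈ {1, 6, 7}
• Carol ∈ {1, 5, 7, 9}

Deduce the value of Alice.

The 3 variables Grace, Frank, Ivy are confined to {1, 6, 7}, which locks those values in; drop them from Alice, Bob, Jack, Carol.
Jack's domain is down to {3}, so Jack = 3. So Bob can't be 3.
That leaves Bob = 9. Eliminate 9 elsewhere: Carol.
That leaves Carol = 5. So Alice, Liam can't be 5.
So Alice = 4.

4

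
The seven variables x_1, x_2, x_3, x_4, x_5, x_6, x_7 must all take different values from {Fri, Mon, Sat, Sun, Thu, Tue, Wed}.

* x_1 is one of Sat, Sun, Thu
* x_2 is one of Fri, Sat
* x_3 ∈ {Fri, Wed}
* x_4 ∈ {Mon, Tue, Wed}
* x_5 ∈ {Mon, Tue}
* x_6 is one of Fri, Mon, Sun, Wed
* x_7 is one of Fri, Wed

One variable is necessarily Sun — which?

x_6

Among the 7 variables, Thu fits only x_1 (and all 7 values in {Fri, Mon, Sat, Sun, Thu, Tue, Wed} must be used), so x_1 = Thu.
Among the 6 still-open variables, Sat fits only x_2 (and all 6 values in {Fri, Mon, Sat, Sun, Tue, Wed} must be used), so x_2 = Sat.
The 5 still-open variables together cover exactly {Fri, Mon, Sun, Tue, Wed} — 5 values for 5 variables — and Sun appears only in x_6's list, so x_6 = Sun.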